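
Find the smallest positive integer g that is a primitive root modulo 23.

5

φ(23) = 23 − 1 = 22 = 2 · 11.
Test candidates g = 2, 3, … against the prime factors q ∈ {2, 11} of φ(23): g is a generator iff g^(22/q) ≢ 1 for every such q.
g = 2: 2^11 ≡ 1 — hits 1, so not a primitive root.
g = 3: 3^11 ≡ 1 — hits 1, so not a primitive root.
g = 4: 4^11 ≡ 1 — hits 1, so not a primitive root.
g = 5: 5^11 ≡ 22; 5^2 ≡ 2 — none is 1, so 5 is a primitive root.
Hence the least primitive root of 23 is 5.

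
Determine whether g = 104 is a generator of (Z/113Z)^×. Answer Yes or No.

φ(113) = 113 − 1 = 112 = 2^4 · 7.
It suffices to check that the order of 104 is not a proper divisor of 112: compute 104^(112/q) for q ∈ {2, 7}.
104^56 ≡ 1 (mod 113)  [q = 2: ≡ 1 ✗]
104^16 ≡ 28 (mod 113)  [q = 7: ≢ 1 ✓]
The check at q = 2 fails, so 104 generates a proper subgroup.

No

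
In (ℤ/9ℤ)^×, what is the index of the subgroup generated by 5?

1

The order of 5 must divide φ(9) = φ(3^2) = 3·(3−1) = 6 = 2 · 3.
Divisors of 6: 1, 2, 3, 6.
Test each divisor d:
5^1 ≡ 5
5^2 ≡ 7
5^3 ≡ 8
5^6 ≡ 1
So ord_9(5) = 6, hence |⟨5⟩| = 6.
[(Z/9Z)^× : ⟨5⟩] = 6/6 = 1.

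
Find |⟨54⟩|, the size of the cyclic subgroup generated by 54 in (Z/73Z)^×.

36

By Lagrange's theorem, ord_73(54) divides φ(73) = 73 − 1 = 72 = 2^3 · 3^2.
Divisors of 72: 1, 2, 3, 4, 6, 8, 9, 12, 18, 24, 36, 72.
Evaluate successive powers at the divisors of 72:
54^1 ≡ 54 (mod 73)
54^2 ≡ 69 (mod 73)
54^3 ≡ 3 (mod 73)
54^4 ≡ 16 (mod 73)
54^6 ≡ 9 (mod 73)
54^8 ≡ 37 (mod 73)
54^9 ≡ 27 (mod 73)
54^12 ≡ 8 (mod 73)
54^18 ≡ 72 (mod 73)
54^24 ≡ 64 (mod 73)
54^36 ≡ 1 (mod 73) ✓
Therefore the multiplicative order of 54 modulo 73 is 36.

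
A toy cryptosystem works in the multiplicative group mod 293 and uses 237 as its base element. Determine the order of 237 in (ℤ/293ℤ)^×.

146

Since 237 ∈ (Z/293Z)^×, its order divides φ(293) = 293 − 1 = 292 = 2^2 · 73.
Divisors of 292: 1, 2, 4, 73, 146, 292.
Test each divisor d:
237^1 ≡ 237
237^2 ≡ 206
237^4 ≡ 244
237^73 ≡ 292
237^146 ≡ 1
The smallest such exponent is 146, so the order of 237 is 146.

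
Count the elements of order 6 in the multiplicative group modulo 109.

2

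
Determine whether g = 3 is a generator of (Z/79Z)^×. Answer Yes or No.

φ(79) = 79 − 1 = 78 = 2 · 3 · 13.
It suffices to check that the order of 3 is not a proper divisor of 78: compute 3^(78/q) for q ∈ {2, 3, 13}.
3^39 ≡ 78 (mod 79)  [q = 2: ≢ 1 ✓]
3^26 ≡ 23 (mod 79)  [q = 3: ≢ 1 ✓]
3^6 ≡ 18 (mod 79)  [q = 13: ≢ 1 ✓]
Every test exponent gives a nontrivial residue, hence 3 generates the full group.

Yes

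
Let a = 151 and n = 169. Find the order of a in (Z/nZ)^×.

52

The order of 151 must divide φ(169) = φ(13^2) = 13·(13−1) = 156 = 2^2 · 3 · 13.
Divisors of 156: 1, 2, 3, 4, 6, 12, 13, 26, 39, 52, 78, 156.
Evaluate successive powers at the divisors of 156:
151^1 ≡ 151
151^2 ≡ 155
151^3 ≡ 83
151^4 ≡ 27
151^6 ≡ 129
151^12 ≡ 79
151^13 ≡ 99
151^26 ≡ 168
151^39 ≡ 70
151^52 ≡ 1
The smallest such exponent is 52, so the order of 151 is 52.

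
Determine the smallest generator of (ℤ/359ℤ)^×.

φ(359) = 359 − 1 = 358 = 2 · 179.
g is a primitive root iff g^(358/q) ≢ 1 (mod 359) for each prime q ∈ {2, 179}.
g = 2: 2^179 ≡ 1 — hits 1, so not a primitive root.
g = 3: 3^179 ≡ 1 — hits 1, so not a primitive root.
g = 4: 4^179 ≡ 1 — hits 1, so not a primitive root.
g = 5: 5^179 ≡ 1 — hits 1, so not a primitive root.
g = 6: 6^179 ≡ 1 — hits 1, so not a primitive root.
g = 7: 7^179 ≡ 358; 7^2 ≡ 49 — none is 1, so 7 is a primitive root.
So 7 is the smallest generator of (Z/359Z)^×.

7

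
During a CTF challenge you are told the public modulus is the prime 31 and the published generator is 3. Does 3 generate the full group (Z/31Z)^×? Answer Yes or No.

Yes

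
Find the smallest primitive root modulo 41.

φ(41) = 41 − 1 = 40 = 2^3 · 5.
g is a primitive root iff g^(40/q) ≢ 1 (mod 41) for each prime q ∈ {2, 5}.
g = 2: 2^20 ≡ 1 — hits 1, so not a primitive root.
g = 3: 3^20 ≡ 40; 3^8 ≡ 1 — hits 1, so not a primitive root.
g = 4: 4^20 ≡ 1 — hits 1, so not a primitive root.
g = 5: 5^20 ≡ 1 — hits 1, so not a primitive root.
g = 6: 6^20 ≡ 40; 6^8 ≡ 10 — none is 1, so 6 is a primitive root.
So 6 is the smallest generator of (Z/41Z)^×.

6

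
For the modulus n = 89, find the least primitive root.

φ(89) = 89 − 1 = 88 = 2^3 · 11.
g is a primitive root iff g^(88/q) ≢ 1 (mod 89) for each prime q ∈ {2, 11}.
g = 2: 2^44 ≡ 1 — hits 1, so not a primitive root.
g = 3: 3^44 ≡ 88; 3^8 ≡ 64 — none is 1, so 3 is a primitive root.
The smallest primitive root modulo 89 is 3.

3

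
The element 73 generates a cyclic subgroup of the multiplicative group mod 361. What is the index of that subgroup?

2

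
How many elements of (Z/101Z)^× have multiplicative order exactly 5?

4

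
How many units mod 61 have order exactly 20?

φ(61) = 61 − 1 = 60 = 2^2 · 3 · 5.
In a cyclic group of order 60, there are φ(d) elements of order d for each divisor d of 60, and zero for non-divisors.
20 = 2^2 · 5 divides 60, and φ(20) = 8.

8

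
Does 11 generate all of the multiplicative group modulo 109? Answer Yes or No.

Yes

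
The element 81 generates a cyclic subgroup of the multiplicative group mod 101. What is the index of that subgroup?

Since 81 ∈ (Z/101Z)^×, its order divides φ(101) = 101 − 1 = 100 = 2^2 · 5^2.
Divisors of 100: 1, 2, 4, 5, 10, 20, 25, 50, 100.
Compute 81^d (mod 101) for the divisors d until we hit 1:
81^1 ≡ 81
81^2 ≡ 97
81^4 ≡ 16
81^5 ≡ 84
81^10 ≡ 87
81^20 ≡ 95
81^25 ≡ 1
So ord_101(81) = 25, hence |⟨81⟩| = 25.
Index = |(Z/101Z)^×| / |⟨81⟩| = 100 / 25 = 4.

4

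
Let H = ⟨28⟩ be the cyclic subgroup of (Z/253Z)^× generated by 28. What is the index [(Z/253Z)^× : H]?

2

ord(28) | φ(253) = φ(11·23) = (11−1)·(23−1) = 10·22 = 220 = 2^2 · 5 · 11.
Divisors of 220: 1, 2, 4, 5, 10, 11, 20, 22, 44, 55, 110, 220.
Evaluate successive powers at the divisors of 220:
28^1 ≡ 28 (mod 253)
28^2 ≡ 25 (mod 253)
28^4 ≡ 119 (mod 253)
28^5 ≡ 43 (mod 253)
28^10 ≡ 78 (mod 253)
28^11 ≡ 160 (mod 253)
28^20 ≡ 12 (mod 253)
28^22 ≡ 47 (mod 253)
28^44 ≡ 185 (mod 253)
28^55 ≡ 252 (mod 253)
28^110 ≡ 1 (mod 253) ✓
Thus |⟨28⟩| = ord(28) = 110.
The index is φ(253) / ord(28) = 220 / 110 = 2.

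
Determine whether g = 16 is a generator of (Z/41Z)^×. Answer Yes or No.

No

φ(41) = 41 − 1 = 40 = 2^3 · 5.
It suffices to check that the order of 16 is not a proper divisor of 40: compute 16^(40/q) for q ∈ {2, 5}.
16^20 ≡ 1 (mod 41)  [q = 2: ≡ 1 ✗]
16^8 ≡ 37 (mod 41)  [q = 5: ≢ 1 ✓]
The check at q = 2 fails, so 16 generates a proper subgroup.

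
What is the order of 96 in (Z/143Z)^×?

Since 96 ∈ (Z/143Z)^×, its order divides φ(143) = φ(11·13) = (11−1)·(13−1) = 10·12 = 120 = 2^3 · 3 · 5.
Divisors of 120: 1, 2, 3, 4, 5, 6, 8, 10, 12, 15, 20, 24, 30, 40, 60, 120.
Check 96^d mod 143 for each divisor in increasing order:
96^1 ≡ 96
96^2 ≡ 64
96^3 ≡ 138
96^4 ≡ 92
96^5 ≡ 109
96^6 ≡ 25
96^8 ≡ 27
96^10 ≡ 12
96^12 ≡ 53
96^15 ≡ 21
96^20 ≡ 1
The smallest such exponent is 20, so the order of 96 is 20.

20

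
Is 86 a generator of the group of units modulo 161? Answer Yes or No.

No

161 = 7 · 23 is a product of two distinct odd primes, so (Z/161Z)^× ≅ (Z/7Z)^× × (Z/23Z)^× is not cyclic.
No primitive root modulo 161 exists; in particular 86 is not one.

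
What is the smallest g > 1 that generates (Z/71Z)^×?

7

φ(71) = 71 − 1 = 70 = 2 · 5 · 7.
Test candidates g = 2, 3, … against the prime factors q ∈ {2, 5, 7} of φ(71): g is a generator iff g^(70/q) ≢ 1 for every such q.
g = 2: 2^35 ≡ 1 — hits 1, so not a primitive root.
g = 3: 3^35 ≡ 1 — hits 1, so not a primitive root.
g = 4: 4^35 ≡ 1 — hits 1, so not a primitive root.
g = 5: 5^35 ≡ 1 — hits 1, so not a primitive root.
g = 6: 6^35 ≡ 1 — hits 1, so not a primitive root.
g = 7: 7^35 ≡ 70; 7^14 ≡ 54; 7^10 ≡ 45 — none is 1, so 7 is a primitive root.
Hence the least primitive root of 71 is 7.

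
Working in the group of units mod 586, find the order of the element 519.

73

The order of 519 must divide φ(586) = φ(2)·φ(293) = 1·292 = 292 = 2^2 · 73.
Divisors of 292: 1, 2, 4, 73, 146, 292.
Test each divisor d:
519^1 ≡ 519
519^2 ≡ 387
519^4 ≡ 339
519^73 ≡ 1
Hence ord(519) = 73.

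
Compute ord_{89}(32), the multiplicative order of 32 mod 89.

11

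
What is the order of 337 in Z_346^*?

43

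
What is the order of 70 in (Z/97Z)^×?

ord(70) | φ(97) = 97 − 1 = 96 = 2^5 · 3.
Divisors of 96: 1, 2, 3, 4, 6, 8, 12, 16, 24, 32, 48, 96.
Compute 70^d (mod 97) for the divisors d until we hit 1:
70^1 ≡ 70 (mod 97)
70^2 ≡ 50 (mod 97)
70^3 ≡ 8 (mod 97)
70^4 ≡ 75 (mod 97)
70^6 ≡ 64 (mod 97)
70^8 ≡ 96 (mod 97)
70^12 ≡ 22 (mod 97)
70^16 ≡ 1 (mod 97) ✓
The smallest such exponent is 16, so the order of 70 is 16.

16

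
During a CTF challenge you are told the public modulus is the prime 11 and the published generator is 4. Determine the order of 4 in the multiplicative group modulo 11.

5

Since 4 ∈ (Z/11Z)^×, its order divides φ(11) = 11 − 1 = 10 = 2 · 5.
Divisors of 10: 1, 2, 5, 10.
Test each divisor d:
4^1 ≡ 4 (mod 11)
4^2 ≡ 5 (mod 11)
4^5 ≡ 1 (mod 11) ✓
Hence ord(4) = 5.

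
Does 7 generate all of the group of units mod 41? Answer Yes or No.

Yes

φ(41) = 41 − 1 = 40 = 2^3 · 5.
Test 7^(40/q) mod 41 for each prime factor q of 40:
7^20 ≡ 40 (mod 41)  [q = 2: ≢ 1 ✓]
7^8 ≡ 37 (mod 41)  [q = 5: ≢ 1 ✓]
Every test exponent gives a nontrivial residue, hence 7 generates the full group.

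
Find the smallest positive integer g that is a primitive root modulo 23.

φ(23) = 23 − 1 = 22 = 2 · 11.
g is a primitive root iff g^(22/q) ≢ 1 (mod 23) for each prime q ∈ {2, 11}.
g = 2: 2^11 ≡ 1 — hits 1, so not a primitive root.
g = 3: 3^11 ≡ 1 — hits 1, so not a primitive root.
g = 4: 4^11 ≡ 1 — hits 1, so not a primitive root.
g = 5: 5^11 ≡ 22; 5^2 ≡ 2 — none is 1, so 5 is a primitive root.
The smallest primitive root modulo 23 is 5.

5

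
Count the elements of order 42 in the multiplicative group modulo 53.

0

φ(53) = 53 − 1 = 52 = 2^2 · 13.
(Z/53Z)^× is cyclic (|G| = 52); a cyclic group of order m has exactly φ(d) elements of each order d | m, and none otherwise.
42 does not divide 52, so no element of (Z/53Z)^× has order 42.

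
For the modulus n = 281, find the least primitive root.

3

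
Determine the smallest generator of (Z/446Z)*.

φ(446) = φ(2)·φ(223) = 1·222 = 222 = 2 · 3 · 37.
Test candidates g = 2, 3, … against the prime factors q ∈ {2, 3, 37} of φ(446): g is a generator iff g^(222/q) ≢ 1 for every such q.
g = 2: gcd(2, 446) = 2 > 1, not a unit — skip.
g = 3: 3^111 ≡ 445; 3^74 ≡ 183; 3^6 ≡ 283 — none is 1, so 3 is a primitive root.
Hence the least primitive root of 446 is 3.

3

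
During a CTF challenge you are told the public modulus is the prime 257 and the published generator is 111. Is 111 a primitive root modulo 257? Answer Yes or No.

No

φ(257) = 257 − 1 = 256 = 2^8.
An element g generates (Z/257Z)^× iff g^(256/q) ≢ 1 (mod 257) for each prime q ∈ {2}.
111^128 ≡ 1 (mod 257)  [q = 2: ≡ 1 ✗]
111^128 ≡ 1 shows ord(111) | 128, strictly less than φ(257); not a primitive root.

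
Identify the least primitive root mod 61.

2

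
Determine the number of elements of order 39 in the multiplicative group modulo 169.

24

φ(169) = φ(13^2) = 13·(13−1) = 156 = 2^2 · 3 · 13.
Since (Z/169Z)^× is cyclic of order 156, the number of elements of order d is φ(d) when d | 156 and 0 otherwise.
39 = 3 · 13 divides 156, and φ(39) = 24.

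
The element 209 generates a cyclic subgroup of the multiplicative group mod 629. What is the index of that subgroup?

The order of 209 must divide φ(629) = φ(17·37) = (17−1)·(37−1) = 16·36 = 576 = 2^6 · 3^2.
Divisors of 576: 1, 2, 3, 4, 6, 8, 9, 12, 16, 18, 24, 32, 36, 48, 64, 72, 96, 144, 192, 288, 576.
Compute 209^d (mod 629) for the divisors d until we hit 1:
209^1 ≡ 209
209^2 ≡ 280
209^3 ≡ 23
209^4 ≡ 404
209^6 ≡ 529
209^8 ≡ 305
209^9 ≡ 216
209^12 ≡ 565
209^16 ≡ 562
209^18 ≡ 110
209^24 ≡ 322
209^32 ≡ 86
209^36 ≡ 149
209^48 ≡ 528
209^64 ≡ 477
209^72 ≡ 186
209^96 ≡ 137
209^144 ≡ 1
So ord_629(209) = 144, hence |⟨209⟩| = 144.
Index = |(Z/629Z)^×| / |⟨209⟩| = 576 / 144 = 4.

4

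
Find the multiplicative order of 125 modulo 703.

12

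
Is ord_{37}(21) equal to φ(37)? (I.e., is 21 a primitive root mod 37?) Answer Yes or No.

No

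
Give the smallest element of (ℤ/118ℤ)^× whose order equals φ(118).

φ(118) = φ(2)·φ(59) = 1·58 = 58 = 2 · 29.
Test candidates g = 2, 3, … against the prime factors q ∈ {2, 29} of φ(118): g is a generator iff g^(58/q) ≢ 1 for every such q.
g = 2: gcd(2, 118) = 2 > 1, not a unit — skip.
g = 3: 3^29 ≡ 1 — hits 1, so not a primitive root.
g = 4: gcd(4, 118) = 2 > 1, not a unit — skip.
g = 5: 5^29 ≡ 1 — hits 1, so not a primitive root.
g = 6: gcd(6, 118) = 2 > 1, not a unit — skip.
g = 7: 7^29 ≡ 1 — hits 1, so not a primitive root.
g = 8: gcd(8, 118) = 2 > 1, not a unit — skip.
g = 9: 9^29 ≡ 1 — hits 1, so not a primitive root.
g = 10: gcd(10, 118) = 2 > 1, not a unit — skip.
g = 11: 11^29 ≡ 117; 11^2 ≡ 3 — none is 1, so 11 is a primitive root.
The smallest primitive root modulo 118 is 11.

11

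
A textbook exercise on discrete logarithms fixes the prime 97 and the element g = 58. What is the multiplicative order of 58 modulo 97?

96

ord(58) | φ(97) = 97 − 1 = 96 = 2^5 · 3.
Divisors of 96: 1, 2, 3, 4, 6, 8, 12, 16, 24, 32, 48, 96.
Check 58^d mod 97 for each divisor in increasing order:
58^1 ≡ 58 (mod 97)
58^2 ≡ 66 (mod 97)
58^3 ≡ 45 (mod 97)
58^4 ≡ 88 (mod 97)
58^6 ≡ 85 (mod 97)
58^8 ≡ 81 (mod 97)
58^12 ≡ 47 (mod 97)
58^16 ≡ 62 (mod 97)
58^24 ≡ 75 (mod 97)
58^32 ≡ 61 (mod 97)
58^48 ≡ 96 (mod 97)
58^96 ≡ 1 (mod 97) ✓
Therefore the multiplicative order of 58 modulo 97 is 96.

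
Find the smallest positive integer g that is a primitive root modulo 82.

7

φ(82) = φ(2)·φ(41) = 1·40 = 40 = 2^3 · 5.
Test candidates g = 2, 3, … against the prime factors q ∈ {2, 5} of φ(82): g is a generator iff g^(40/q) ≢ 1 for every such q.
g = 2: gcd(2, 82) = 2 > 1, not a unit — skip.
g = 3: 3^20 ≡ 81; 3^8 ≡ 1 — hits 1, so not a primitive root.
g = 4: gcd(4, 82) = 2 > 1, not a unit — skip.
g = 5: 5^20 ≡ 1 — hits 1, so not a primitive root.
g = 6: gcd(6, 82) = 2 > 1, not a unit — skip.
g = 7: 7^20 ≡ 81; 7^8 ≡ 37 — none is 1, so 7 is a primitive root.
Hence the least primitive root of 82 is 7.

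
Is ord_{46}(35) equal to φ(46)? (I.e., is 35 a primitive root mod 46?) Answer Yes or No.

φ(46) = φ(2)·φ(23) = 1·22 = 22 = 2 · 11.
An element g generates (Z/46Z)^× iff g^(22/q) ≢ 1 (mod 46) for each prime q ∈ {2, 11}.
35^11 ≡ 1 (mod 46)  [q = 2: ≡ 1 ✗]
35^2 ≡ 29 (mod 46)  [q = 11: ≢ 1 ✓]
35^11 ≡ 1 shows ord(35) | 11, strictly less than φ(46); not a primitive root.

No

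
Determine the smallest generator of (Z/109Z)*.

6

φ(109) = 109 − 1 = 108 = 2^2 · 3^3.
g is a primitive root iff g^(108/q) ≢ 1 (mod 109) for each prime q ∈ {2, 3}.
g = 2: 2^54 ≡ 108; 2^36 ≡ 1 — hits 1, so not a primitive root.
g = 3: 3^54 ≡ 1 — hits 1, so not a primitive root.
g = 4: 4^54 ≡ 1 — hits 1, so not a primitive root.
g = 5: 5^54 ≡ 1 — hits 1, so not a primitive root.
g = 6: 6^54 ≡ 108; 6^36 ≡ 63 — none is 1, so 6 is a primitive root.
Hence the least primitive root of 109 is 6.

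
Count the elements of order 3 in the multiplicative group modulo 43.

2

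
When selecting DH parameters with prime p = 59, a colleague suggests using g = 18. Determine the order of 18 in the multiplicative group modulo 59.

58

Since 18 ∈ (Z/59Z)^×, its order divides φ(59) = 59 − 1 = 58 = 2 · 29.
Divisors of 58: 1, 2, 29, 58.
Compute 18^d (mod 59) for the divisors d until we hit 1:
18^1 ≡ 18 (mod 59)
18^2 ≡ 29 (mod 59)
18^29 ≡ 58 (mod 59)
18^58 ≡ 1 (mod 59) ✓
The smallest such exponent is 58, so the order of 18 is 58.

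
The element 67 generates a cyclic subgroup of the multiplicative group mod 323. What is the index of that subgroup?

16

Since 67 ∈ (Z/323Z)^×, its order divides φ(323) = φ(17·19) = (17−1)·(19−1) = 16·18 = 288 = 2^5 · 3^2.
Divisors of 288: 1, 2, 3, 4, 6, 8, 9, 12, 16, 18, 24, 32, 36, 48, 72, 96, 144, 288.
Evaluate successive powers at the divisors of 288:
67^1 ≡ 67 (mod 323)
67^2 ≡ 290 (mod 323)
67^3 ≡ 50 (mod 323)
67^4 ≡ 120 (mod 323)
67^6 ≡ 239 (mod 323)
67^8 ≡ 188 (mod 323)
67^9 ≡ 322 (mod 323)
67^12 ≡ 273 (mod 323)
67^16 ≡ 137 (mod 323)
67^18 ≡ 1 (mod 323) ✓
So ord_323(67) = 18, hence |⟨67⟩| = 18.
[(Z/323Z)^× : ⟨67⟩] = 288/18 = 16.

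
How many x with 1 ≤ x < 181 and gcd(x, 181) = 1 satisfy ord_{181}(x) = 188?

0

φ(181) = 181 − 1 = 180 = 2^2 · 3^2 · 5.
Since (Z/181Z)^× is cyclic of order 180, the number of elements of order d is φ(d) when d | 180 and 0 otherwise.
Since 188 ∤ 180, the count is 0.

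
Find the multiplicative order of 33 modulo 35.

Since 33 ∈ (Z/35Z)^×, its order divides φ(35) = φ(5·7) = (5−1)·(7−1) = 4·6 = 24 = 2^3 · 3.
Divisors of 24: 1, 2, 3, 4, 6, 8, 12, 24.
Check 33^d mod 35 for each divisor in increasing order:
33^1 ≡ 33 (mod 35)
33^2 ≡ 4 (mod 35)
33^3 ≡ 27 (mod 35)
33^4 ≡ 16 (mod 35)
33^6 ≡ 29 (mod 35)
33^8 ≡ 11 (mod 35)
33^12 ≡ 1 (mod 35) ✓
Hence ord(33) = 12.

12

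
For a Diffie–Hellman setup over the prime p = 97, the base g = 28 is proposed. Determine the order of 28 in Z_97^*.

32

ord(28) | φ(97) = 97 − 1 = 96 = 2^5 · 3.
Divisors of 96: 1, 2, 3, 4, 6, 8, 12, 16, 24, 32, 48, 96.
Evaluate successive powers at the divisors of 96:
28^1 ≡ 28 (mod 97)
28^2 ≡ 8 (mod 97)
28^3 ≡ 30 (mod 97)
28^4 ≡ 64 (mod 97)
28^6 ≡ 27 (mod 97)
28^8 ≡ 22 (mod 97)
28^12 ≡ 50 (mod 97)
28^16 ≡ 96 (mod 97)
28^24 ≡ 75 (mod 97)
28^32 ≡ 1 (mod 97) ✓
The smallest such exponent is 32, so the order of 28 is 32.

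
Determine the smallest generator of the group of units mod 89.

3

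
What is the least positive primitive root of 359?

7

φ(359) = 359 − 1 = 358 = 2 · 179.
Test candidates g = 2, 3, … against the prime factors q ∈ {2, 179} of φ(359): g is a generator iff g^(358/q) ≢ 1 for every such q.
g = 2: 2^179 ≡ 1 — hits 1, so not a primitive root.
g = 3: 3^179 ≡ 1 — hits 1, so not a primitive root.
g = 4: 4^179 ≡ 1 — hits 1, so not a primitive root.
g = 5: 5^179 ≡ 1 — hits 1, so not a primitive root.
g = 6: 6^179 ≡ 1 — hits 1, so not a primitive root.
g = 7: 7^179 ≡ 358; 7^2 ≡ 49 — none is 1, so 7 is a primitive root.
The smallest primitive root modulo 359 is 7.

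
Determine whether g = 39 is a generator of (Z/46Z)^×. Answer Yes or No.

No

φ(46) = φ(2)·φ(23) = 1·22 = 22 = 2 · 11.
It suffices to check that the order of 39 is not a proper divisor of 22: compute 39^(22/q) for q ∈ {2, 11}.
39^11 ≡ 1 (mod 46)  [q = 2: ≡ 1 ✗]
39^2 ≡ 3 (mod 46)  [q = 11: ≢ 1 ✓]
Since 39^11 ≡ 1, the order of 39 divides 11 < 22, so 39 is not a primitive root.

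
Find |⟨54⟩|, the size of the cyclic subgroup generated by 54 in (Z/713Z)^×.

ord(54) | φ(713) = φ(23·31) = (23−1)·(31−1) = 22·30 = 660 = 2^2 · 3 · 5 · 11.
Divisors of 660: 1, 2, 3, 4, 5, 6, 10, 11, 12, 15, 20, 22, 30, 33, 44, 55, 60, 66, 110, 132, 165, 220, 330, 660.
Check 54^d mod 713 for each divisor in increasing order:
54^1 ≡ 54
54^2 ≡ 64
54^3 ≡ 604
54^4 ≡ 531
54^5 ≡ 154
54^6 ≡ 473
54^10 ≡ 187
54^11 ≡ 116
54^12 ≡ 560
54^15 ≡ 278
54^20 ≡ 32
54^22 ≡ 622
54^30 ≡ 280
54^33 ≡ 139
54^44 ≡ 438
54^55 ≡ 185
54^60 ≡ 683
54^66 ≡ 70
54^110 ≡ 1
The smallest such exponent is 110, so the order of 54 is 110.

110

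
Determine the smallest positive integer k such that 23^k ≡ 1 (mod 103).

17

ord(23) | φ(103) = 103 − 1 = 102 = 2 · 3 · 17.
Divisors of 102: 1, 2, 3, 6, 17, 34, 51, 102.
Compute 23^d (mod 103) for the divisors d until we hit 1:
23^1 ≡ 23
23^2 ≡ 14
23^3 ≡ 13
23^6 ≡ 66
23^17 ≡ 1
The smallest such exponent is 17, so the order of 23 is 17.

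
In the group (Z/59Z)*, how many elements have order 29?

φ(59) = 59 − 1 = 58 = 2 · 29.
Since (Z/59Z)^× is cyclic of order 58, the number of elements of order d is φ(d) when d | 58 and 0 otherwise.
29 | 58, and φ(29) = 29 − 1 = 28.

28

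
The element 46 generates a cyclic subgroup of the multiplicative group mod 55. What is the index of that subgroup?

4

The order of 46 must divide φ(55) = φ(5·11) = (5−1)·(11−1) = 4·10 = 40 = 2^3 · 5.
Divisors of 40: 1, 2, 4, 5, 8, 10, 20, 40.
Compute 46^d (mod 55) for the divisors d until we hit 1:
46^1 ≡ 46 (mod 55)
46^2 ≡ 26 (mod 55)
46^4 ≡ 16 (mod 55)
46^5 ≡ 21 (mod 55)
46^8 ≡ 36 (mod 55)
46^10 ≡ 1 (mod 55) ✓
The order of 46 is 10, so the subgroup it generates has 10 elements.
The index is φ(55) / ord(46) = 40 / 10 = 4.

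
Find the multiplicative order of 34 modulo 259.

18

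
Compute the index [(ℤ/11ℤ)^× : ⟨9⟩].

2

ord(9) | φ(11) = 11 − 1 = 10 = 2 · 5.
Divisors of 10: 1, 2, 5, 10.
Test each divisor d:
9^1 ≡ 9 (mod 11)
9^2 ≡ 4 (mod 11)
9^5 ≡ 1 (mod 11) ✓
So ord_11(9) = 5, hence |⟨9⟩| = 5.
[(Z/11Z)^× : ⟨9⟩] = 10/5 = 2.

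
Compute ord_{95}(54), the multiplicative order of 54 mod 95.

The order of 54 must divide φ(95) = φ(5·19) = (5−1)·(19−1) = 4·18 = 72 = 2^3 · 3^2.
Divisors of 72: 1, 2, 3, 4, 6, 8, 9, 12, 18, 24, 36, 72.
Evaluate successive powers at the divisors of 72:
54^1 ≡ 54 (mod 95)
54^2 ≡ 66 (mod 95)
54^3 ≡ 49 (mod 95)
54^4 ≡ 81 (mod 95)
54^6 ≡ 26 (mod 95)
54^8 ≡ 6 (mod 95)
54^9 ≡ 39 (mod 95)
54^12 ≡ 11 (mod 95)
54^18 ≡ 1 (mod 95) ✓
Hence ord(54) = 18.

18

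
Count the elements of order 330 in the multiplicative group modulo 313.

0

φ(313) = 313 − 1 = 312 = 2^3 · 3 · 13.
In a cyclic group of order 312, there are φ(d) elements of order d for each divisor d of 312, and zero for non-divisors.
330 does not divide 312, so no element of (Z/313Z)^× has order 330.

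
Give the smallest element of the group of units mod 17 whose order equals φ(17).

3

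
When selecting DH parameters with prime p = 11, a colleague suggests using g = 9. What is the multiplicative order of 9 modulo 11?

5

The order of 9 must divide φ(11) = 11 − 1 = 10 = 2 · 5.
Divisors of 10: 1, 2, 5, 10.
Check 9^d mod 11 for each divisor in increasing order:
9^1 ≡ 9
9^2 ≡ 4
9^5 ≡ 1
The smallest such exponent is 5, so the order of 9 is 5.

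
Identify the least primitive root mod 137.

φ(137) = 137 − 1 = 136 = 2^3 · 17.
Test candidates g = 2, 3, … against the prime factors q ∈ {2, 17} of φ(137): g is a generator iff g^(136/q) ≢ 1 for every such q.
g = 2: 2^68 ≡ 1 — hits 1, so not a primitive root.
g = 3: 3^68 ≡ 136; 3^8 ≡ 122 — none is 1, so 3 is a primitive root.
Hence the least primitive root of 137 is 3.

3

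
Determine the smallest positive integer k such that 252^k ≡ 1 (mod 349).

348

By Lagrange's theorem, ord_349(252) divides φ(349) = 349 − 1 = 348 = 2^2 · 3 · 29.
Divisors of 348: 1, 2, 3, 4, 6, 12, 29, 58, 87, 116, 174, 348.
Compute 252^d (mod 349) for the divisors d until we hit 1:
252^1 ≡ 252 (mod 349)
252^2 ≡ 335 (mod 349)
252^3 ≡ 311 (mod 349)
252^4 ≡ 196 (mod 349)
252^6 ≡ 48 (mod 349)
252^12 ≡ 210 (mod 349)
252^29 ≡ 24 (mod 349)
252^58 ≡ 227 (mod 349)
252^87 ≡ 213 (mod 349)
252^116 ≡ 226 (mod 349)
252^174 ≡ 348 (mod 349)
252^348 ≡ 1 (mod 349) ✓
The smallest such exponent is 348, so the order of 252 is 348.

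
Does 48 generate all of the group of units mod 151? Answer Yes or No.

φ(151) = 151 − 1 = 150 = 2 · 3 · 5^2.
Test 48^(150/q) mod 151 for each prime factor q of 150:
48^75 ≡ 150 (mod 151)  [q = 2: ≢ 1 ✓]
48^50 ≡ 32 (mod 151)  [q = 3: ≢ 1 ✓]
48^30 ≡ 59 (mod 151)  [q = 5: ≢ 1 ✓]
All checks pass, so 48 has order 150 and is a primitive root modulo 151.

Yes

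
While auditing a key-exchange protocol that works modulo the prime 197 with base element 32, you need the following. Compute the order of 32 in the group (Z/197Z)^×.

ord(32) | φ(197) = 197 − 1 = 196 = 2^2 · 7^2.
Divisors of 196: 1, 2, 4, 7, 14, 28, 49, 98, 196.
Evaluate successive powers at the divisors of 196:
32^1 ≡ 32 (mod 197)
32^2 ≡ 39 (mod 197)
32^4 ≡ 142 (mod 197)
32^7 ≡ 113 (mod 197)
32^14 ≡ 161 (mod 197)
32^28 ≡ 114 (mod 197)
32^49 ≡ 183 (mod 197)
32^98 ≡ 196 (mod 197)
32^196 ≡ 1 (mod 197) ✓
Hence ord(32) = 196.

196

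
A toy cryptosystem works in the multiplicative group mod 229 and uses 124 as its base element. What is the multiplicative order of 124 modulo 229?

228

ord(124) | φ(229) = 229 − 1 = 228 = 2^2 · 3 · 19.
Divisors of 228: 1, 2, 3, 4, 6, 12, 19, 38, 57, 76, 114, 228.
Evaluate successive powers at the divisors of 228:
124^1 ≡ 124 (mod 229)
124^2 ≡ 33 (mod 229)
124^3 ≡ 199 (mod 229)
124^4 ≡ 173 (mod 229)
124^6 ≡ 213 (mod 229)
124^12 ≡ 27 (mod 229)
124^19 ≡ 18 (mod 229)
124^38 ≡ 95 (mod 229)
124^57 ≡ 107 (mod 229)
124^76 ≡ 94 (mod 229)
124^114 ≡ 228 (mod 229)
124^228 ≡ 1 (mod 229) ✓
So ord_229(124) = 228.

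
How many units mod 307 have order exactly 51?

32

φ(307) = 307 − 1 = 306 = 2 · 3^2 · 17.
(Z/307Z)^× is cyclic (|G| = 306); a cyclic group of order m has exactly φ(d) elements of each order d | m, and none otherwise.
51 = 3 · 17 divides 306, and φ(51) = 32.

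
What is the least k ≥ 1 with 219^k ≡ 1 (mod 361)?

342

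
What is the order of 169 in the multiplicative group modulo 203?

7

By Lagrange's theorem, ord_203(169) divides φ(203) = φ(7·29) = (7−1)·(29−1) = 6·28 = 168 = 2^3 · 3 · 7.
Divisors of 168: 1, 2, 3, 4, 6, 7, 8, 12, 14, 21, 24, 28, 42, 56, 84, 168.
Evaluate successive powers at the divisors of 168:
169^1 ≡ 169
169^2 ≡ 141
169^3 ≡ 78
169^4 ≡ 190
169^6 ≡ 197
169^7 ≡ 1
Hence ord(169) = 7.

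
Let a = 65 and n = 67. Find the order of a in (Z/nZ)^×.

33

Since 65 ∈ (Z/67Z)^×, its order divides φ(67) = 67 − 1 = 66 = 2 · 3 · 11.
Divisors of 66: 1, 2, 3, 6, 11, 22, 33, 66.
Test each divisor d:
65^1 ≡ 65 (mod 67)
65^2 ≡ 4 (mod 67)
65^3 ≡ 59 (mod 67)
65^6 ≡ 64 (mod 67)
65^11 ≡ 29 (mod 67)
65^22 ≡ 37 (mod 67)
65^33 ≡ 1 (mod 67) ✓
Hence ord(65) = 33.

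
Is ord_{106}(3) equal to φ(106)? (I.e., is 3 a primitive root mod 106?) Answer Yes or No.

Yes

φ(106) = φ(2)·φ(53) = 1·52 = 52 = 2^2 · 13.
Test 3^(52/q) mod 106 for each prime factor q of 52:
3^26 ≡ 105 (mod 106)  [q = 2: ≢ 1 ✓]
3^4 ≡ 81 (mod 106)  [q = 13: ≢ 1 ✓]
Every test exponent gives a nontrivial residue, hence 3 generates the full group.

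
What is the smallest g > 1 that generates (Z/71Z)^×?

7

φ(71) = 71 − 1 = 70 = 2 · 5 · 7.
g is a primitive root iff g^(70/q) ≢ 1 (mod 71) for each prime q ∈ {2, 5, 7}.
g = 2: 2^35 ≡ 1 — hits 1, so not a primitive root.
g = 3: 3^35 ≡ 1 — hits 1, so not a primitive root.
g = 4: 4^35 ≡ 1 — hits 1, so not a primitive root.
g = 5: 5^35 ≡ 1 — hits 1, so not a primitive root.
g = 6: 6^35 ≡ 1 — hits 1, so not a primitive root.
g = 7: 7^35 ≡ 70; 7^14 ≡ 54; 7^10 ≡ 45 — none is 1, so 7 is a primitive root.
Hence the least primitive root of 71 is 7.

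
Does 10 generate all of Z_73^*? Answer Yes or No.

No

φ(73) = 73 − 1 = 72 = 2^3 · 3^2.
It suffices to check that the order of 10 is not a proper divisor of 72: compute 10^(72/q) for q ∈ {2, 3}.
10^36 ≡ 72 (mod 73)  [q = 2: ≢ 1 ✓]
10^24 ≡ 1 (mod 73)  [q = 3: ≡ 1 ✗]
10^24 ≡ 1 shows ord(10) | 24, strictly less than φ(73); not a primitive root.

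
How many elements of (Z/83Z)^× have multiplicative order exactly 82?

40

φ(83) = 83 − 1 = 82 = 2 · 41.
(Z/83Z)^× is cyclic (|G| = 82); a cyclic group of order m has exactly φ(d) elements of each order d | m, and none otherwise.
82 = 2 · 41 divides 82, and φ(82) = 40.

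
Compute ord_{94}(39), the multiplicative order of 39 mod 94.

46

The order of 39 must divide φ(94) = φ(2)·φ(47) = 1·46 = 46 = 2 · 23.
Divisors of 46: 1, 2, 23, 46.
Compute 39^d (mod 94) for the divisors d until we hit 1:
39^1 ≡ 39
39^2 ≡ 17
39^23 ≡ 93
39^46 ≡ 1
So ord_94(39) = 46.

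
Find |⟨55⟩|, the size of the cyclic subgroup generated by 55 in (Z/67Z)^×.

ord(55) | φ(67) = 67 − 1 = 66 = 2 · 3 · 11.
Divisors of 66: 1, 2, 3, 6, 11, 22, 33, 66.
Compute 55^d (mod 67) for the divisors d until we hit 1:
55^1 ≡ 55
55^2 ≡ 10
55^3 ≡ 14
55^6 ≡ 62
55^11 ≡ 37
55^22 ≡ 29
55^33 ≡ 1
The smallest such exponent is 33, so the order of 55 is 33.

33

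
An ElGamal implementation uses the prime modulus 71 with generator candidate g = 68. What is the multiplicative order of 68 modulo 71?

70

By Lagrange's theorem, ord_71(68) divides φ(71) = 71 − 1 = 70 = 2 · 5 · 7.
Divisors of 70: 1, 2, 5, 7, 10, 14, 35, 70.
Compute 68^d (mod 71) for the divisors d until we hit 1:
68^1 ≡ 68 (mod 71)
68^2 ≡ 9 (mod 71)
68^5 ≡ 41 (mod 71)
68^7 ≡ 14 (mod 71)
68^10 ≡ 48 (mod 71)
68^14 ≡ 54 (mod 71)
68^35 ≡ 70 (mod 71)
68^70 ≡ 1 (mod 71) ✓
Therefore the multiplicative order of 68 modulo 71 is 70.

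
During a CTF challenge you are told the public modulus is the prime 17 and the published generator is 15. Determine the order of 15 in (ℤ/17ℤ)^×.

8

Since 15 ∈ (Z/17Z)^×, its order divides φ(17) = 17 − 1 = 16 = 2^4.
Divisors of 16: 1, 2, 4, 8, 16.
Check 15^d mod 17 for each divisor in increasing order:
15^1 ≡ 15 (mod 17)
15^2 ≡ 4 (mod 17)
15^4 ≡ 16 (mod 17)
15^8 ≡ 1 (mod 17) ✓
The smallest such exponent is 8, so the order of 15 is 8.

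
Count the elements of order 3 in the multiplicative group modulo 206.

2

φ(206) = φ(2)·φ(103) = 1·102 = 102 = 2 · 3 · 17.
Since (Z/206Z)^× is cyclic of order 102, the number of elements of order d is φ(d) when d | 102 and 0 otherwise.
3 | 102, and φ(3) = 3 − 1 = 2.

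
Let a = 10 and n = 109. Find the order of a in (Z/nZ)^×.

Since 10 ∈ (Z/109Z)^×, its order divides φ(109) = 109 − 1 = 108 = 2^2 · 3^3.
Divisors of 108: 1, 2, 3, 4, 6, 9, 12, 18, 27, 36, 54, 108.
Evaluate successive powers at the divisors of 108:
10^1 ≡ 10 (mod 109)
10^2 ≡ 100 (mod 109)
10^3 ≡ 19 (mod 109)
10^4 ≡ 81 (mod 109)
10^6 ≡ 34 (mod 109)
10^9 ≡ 101 (mod 109)
10^12 ≡ 66 (mod 109)
10^18 ≡ 64 (mod 109)
10^27 ≡ 33 (mod 109)
10^36 ≡ 63 (mod 109)
10^54 ≡ 108 (mod 109)
10^108 ≡ 1 (mod 109) ✓
So ord_109(10) = 108.

108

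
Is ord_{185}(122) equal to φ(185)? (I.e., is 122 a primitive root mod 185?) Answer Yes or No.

185 = 5 · 37 is a product of two distinct odd primes, so (Z/185Z)^× ≅ (Z/5Z)^× × (Z/37Z)^× is not cyclic.
No primitive root modulo 185 exists; in particular 122 is not one.

No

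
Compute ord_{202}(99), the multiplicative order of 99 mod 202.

100

Since 99 ∈ (Z/202Z)^×, its order divides φ(202) = φ(2)·φ(101) = 1·100 = 100 = 2^2 · 5^2.
Divisors of 100: 1, 2, 4, 5, 10, 20, 25, 50, 100.
Evaluate successive powers at the divisors of 100:
99^1 ≡ 99
99^2 ≡ 105
99^4 ≡ 117
99^5 ≡ 69
99^10 ≡ 115
99^20 ≡ 95
99^25 ≡ 91
99^50 ≡ 201
99^100 ≡ 1
So ord_202(99) = 100.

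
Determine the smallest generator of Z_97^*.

5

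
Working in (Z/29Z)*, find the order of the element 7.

7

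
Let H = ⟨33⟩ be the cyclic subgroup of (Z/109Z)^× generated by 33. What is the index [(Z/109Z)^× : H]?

The order of 33 must divide φ(109) = 109 − 1 = 108 = 2^2 · 3^3.
Divisors of 108: 1, 2, 3, 4, 6, 9, 12, 18, 27, 36, 54, 108.
Test each divisor d:
33^1 ≡ 33
33^2 ≡ 108
33^3 ≡ 76
33^4 ≡ 1
The order of 33 is 4, so the subgroup it generates has 4 elements.
The index is φ(109) / ord(33) = 108 / 4 = 27.

27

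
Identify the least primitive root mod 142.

7

φ(142) = φ(2)·φ(71) = 1·70 = 70 = 2 · 5 · 7.
Test candidates g = 2, 3, … against the prime factors q ∈ {2, 5, 7} of φ(142): g is a generator iff g^(70/q) ≢ 1 for every such q.
g = 2: gcd(2, 142) = 2 > 1, not a unit — skip.
g = 3: 3^35 ≡ 1 — hits 1, so not a primitive root.
g = 4: gcd(4, 142) = 2 > 1, not a unit — skip.
g = 5: 5^35 ≡ 1 — hits 1, so not a primitive root.
g = 6: gcd(6, 142) = 2 > 1, not a unit — skip.
g = 7: 7^35 ≡ 141; 7^14 ≡ 125; 7^10 ≡ 45 — none is 1, so 7 is a primitive root.
Hence the least primitive root of 142 is 7.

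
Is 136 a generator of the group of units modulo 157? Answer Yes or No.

Yes

φ(157) = 157 − 1 = 156 = 2^2 · 3 · 13.
An element g generates (Z/157Z)^× iff g^(156/q) ≢ 1 (mod 157) for each prime q ∈ {2, 3, 13}.
136^78 ≡ 156 (mod 157)  [q = 2: ≢ 1 ✓]
136^52 ≡ 12 (mod 157)  [q = 3: ≢ 1 ✓]
136^12 ≡ 16 (mod 157)  [q = 13: ≢ 1 ✓]
None equal 1, so ord_157(136) = 156: 136 is a primitive root.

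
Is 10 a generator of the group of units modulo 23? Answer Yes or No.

Yes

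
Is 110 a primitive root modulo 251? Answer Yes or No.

φ(251) = 251 − 1 = 250 = 2 · 5^3.
Test 110^(250/q) mod 251 for each prime factor q of 250:
110^125 ≡ 1 (mod 251)  [q = 2: ≡ 1 ✗]
110^50 ≡ 219 (mod 251)  [q = 5: ≢ 1 ✓]
110^125 ≡ 1 shows ord(110) | 125, strictly less than φ(251); not a primitive root.

No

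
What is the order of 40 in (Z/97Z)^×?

96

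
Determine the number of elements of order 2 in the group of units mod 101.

φ(101) = 101 − 1 = 100 = 2^2 · 5^2.
(Z/101Z)^× is cyclic (|G| = 100); a cyclic group of order m has exactly φ(d) elements of each order d | m, and none otherwise.
2 | 100, and φ(2) = 2 − 1 = 1.

1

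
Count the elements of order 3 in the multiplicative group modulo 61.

φ(61) = 61 − 1 = 60 = 2^2 · 3 · 5.
In a cyclic group of order 60, there are φ(d) elements of order d for each divisor d of 60, and zero for non-divisors.
3 | 60, and φ(3) = 3 − 1 = 2.

2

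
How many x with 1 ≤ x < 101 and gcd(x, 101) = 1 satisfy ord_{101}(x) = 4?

φ(101) = 101 − 1 = 100 = 2^2 · 5^2.
Since (Z/101Z)^× is cyclic of order 100, the number of elements of order d is φ(d) when d | 100 and 0 otherwise.
4 = 2^2 divides 100, and φ(4) = 2.

2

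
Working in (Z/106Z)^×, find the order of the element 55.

By Lagrange's theorem, ord_106(55) divides φ(106) = φ(2)·φ(53) = 1·52 = 52 = 2^2 · 13.
Divisors of 52: 1, 2, 4, 13, 26, 52.
Check 55^d mod 106 for each divisor in increasing order:
55^1 ≡ 55 (mod 106)
55^2 ≡ 57 (mod 106)
55^4 ≡ 69 (mod 106)
55^13 ≡ 83 (mod 106)
55^26 ≡ 105 (mod 106)
55^52 ≡ 1 (mod 106) ✓
Therefore the multiplicative order of 55 modulo 106 is 52.

52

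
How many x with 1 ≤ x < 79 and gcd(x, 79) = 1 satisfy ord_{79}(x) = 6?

φ(79) = 79 − 1 = 78 = 2 · 3 · 13.
Since (Z/79Z)^× is cyclic of order 78, the number of elements of order d is φ(d) when d | 78 and 0 otherwise.
6 = 2 · 3 divides 78, and φ(6) = 2.

2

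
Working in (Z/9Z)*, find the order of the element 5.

6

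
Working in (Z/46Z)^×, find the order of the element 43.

22

The order of 43 must divide φ(46) = φ(2)·φ(23) = 1·22 = 22 = 2 · 11.
Divisors of 22: 1, 2, 11, 22.
Evaluate successive powers at the divisors of 22:
43^1 ≡ 43 (mod 46)
43^2 ≡ 9 (mod 46)
43^11 ≡ 45 (mod 46)
43^22 ≡ 1 (mod 46) ✓
Hence ord(43) = 22.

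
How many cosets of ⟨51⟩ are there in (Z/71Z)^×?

5

By Lagrange's theorem, ord_71(51) divides φ(71) = 71 − 1 = 70 = 2 · 5 · 7.
Divisors of 70: 1, 2, 5, 7, 10, 14, 35, 70.
Check 51^d mod 71 for each divisor in increasing order:
51^1 ≡ 51
51^2 ≡ 45
51^5 ≡ 41
51^7 ≡ 70
51^10 ≡ 48
51^14 ≡ 1
So ord_71(51) = 14, hence |⟨51⟩| = 14.
[(Z/71Z)^× : ⟨51⟩] = 70/14 = 5.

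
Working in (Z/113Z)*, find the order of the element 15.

ord(15) | φ(113) = 113 − 1 = 112 = 2^4 · 7.
Divisors of 112: 1, 2, 4, 7, 8, 14, 16, 28, 56, 112.
Compute 15^d (mod 113) for the divisors d until we hit 1:
15^1 ≡ 15 (mod 113)
15^2 ≡ 112 (mod 113)
15^4 ≡ 1 (mod 113) ✓
The smallest such exponent is 4, so the order of 15 is 4.

4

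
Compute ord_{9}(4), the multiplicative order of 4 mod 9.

3

By Lagrange's theorem, ord_9(4) divides φ(9) = φ(3^2) = 3·(3−1) = 6 = 2 · 3.
Divisors of 6: 1, 2, 3, 6.
Evaluate successive powers at the divisors of 6:
4^1 ≡ 4 (mod 9)
4^2 ≡ 7 (mod 9)
4^3 ≡ 1 (mod 9) ✓
Hence ord(4) = 3.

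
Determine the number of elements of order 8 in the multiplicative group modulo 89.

φ(89) = 89 − 1 = 88 = 2^3 · 11.
(Z/89Z)^× is cyclic (|G| = 88); a cyclic group of order m has exactly φ(d) elements of each order d | m, and none otherwise.
8 = 2^3 divides 88, and φ(8) = 4.

4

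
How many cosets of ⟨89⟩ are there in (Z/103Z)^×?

ord(89) | φ(103) = 103 − 1 = 102 = 2 · 3 · 17.
Divisors of 102: 1, 2, 3, 6, 17, 34, 51, 102.
Check 89^d mod 103 for each divisor in increasing order:
89^1 ≡ 89
89^2 ≡ 93
89^3 ≡ 37
89^6 ≡ 30
89^17 ≡ 102
89^34 ≡ 1
The order of 89 is 34, so the subgroup it generates has 34 elements.
[(Z/103Z)^× : ⟨89⟩] = 102/34 = 3.

3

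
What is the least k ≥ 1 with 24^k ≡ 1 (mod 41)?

The order of 24 must divide φ(41) = 41 − 1 = 40 = 2^3 · 5.
Divisors of 40: 1, 2, 4, 5, 8, 10, 20, 40.
Check 24^d mod 41 for each divisor in increasing order:
24^1 ≡ 24
24^2 ≡ 2
24^4 ≡ 4
24^5 ≡ 14
24^8 ≡ 16
24^10 ≡ 32
24^20 ≡ 40
24^40 ≡ 1
Hence ord(24) = 40.

40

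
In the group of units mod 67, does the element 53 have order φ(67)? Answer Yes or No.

φ(67) = 67 − 1 = 66 = 2 · 3 · 11.
53 is a primitive root mod 67 iff 53^(φ(67)/q) ≢ 1 for every prime q | φ(67), i.e. q ∈ {2, 3, 11}.
53^33 ≡ 66 (mod 67)  [q = 2: ≢ 1 ✓]
53^22 ≡ 1 (mod 67)  [q = 3: ≡ 1 ✗]
53^6 ≡ 9 (mod 67)  [q = 11: ≢ 1 ✓]
53^22 ≡ 1 shows ord(53) | 22, strictly less than φ(67); not a primitive root.

No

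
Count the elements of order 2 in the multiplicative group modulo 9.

1

φ(9) = φ(3^2) = 3·(3−1) = 6 = 2 · 3.
(Z/9Z)^× is cyclic (|G| = 6); a cyclic group of order m has exactly φ(d) elements of each order d | m, and none otherwise.
2 | 6, and φ(2) = 2 − 1 = 1.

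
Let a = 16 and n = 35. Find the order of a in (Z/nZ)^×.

3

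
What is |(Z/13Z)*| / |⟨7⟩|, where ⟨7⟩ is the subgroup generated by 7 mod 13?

1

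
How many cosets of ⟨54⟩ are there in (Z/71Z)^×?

ord(54) | φ(71) = 71 − 1 = 70 = 2 · 5 · 7.
Divisors of 70: 1, 2, 5, 7, 10, 14, 35, 70.
Check 54^d mod 71 for each divisor in increasing order:
54^1 ≡ 54 (mod 71)
54^2 ≡ 5 (mod 71)
54^5 ≡ 1 (mod 71) ✓
So ord_71(54) = 5, hence |⟨54⟩| = 5.
Index = |(Z/71Z)^×| / |⟨54⟩| = 70 / 5 = 14.

14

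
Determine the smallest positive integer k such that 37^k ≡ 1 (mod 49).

21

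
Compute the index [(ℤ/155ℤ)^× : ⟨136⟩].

Since 136 ∈ (Z/155Z)^×, its order divides φ(155) = φ(5·31) = (5−1)·(31−1) = 4·30 = 120 = 2^3 · 3 · 5.
Divisors of 120: 1, 2, 3, 4, 5, 6, 8, 10, 12, 15, 20, 24, 30, 40, 60, 120.
Compute 136^d (mod 155) for the divisors d until we hit 1:
136^1 ≡ 136 (mod 155)
136^2 ≡ 51 (mod 155)
136^3 ≡ 116 (mod 155)
136^4 ≡ 121 (mod 155)
136^5 ≡ 26 (mod 155)
136^6 ≡ 126 (mod 155)
136^8 ≡ 71 (mod 155)
136^10 ≡ 56 (mod 155)
136^12 ≡ 66 (mod 155)
136^15 ≡ 61 (mod 155)
136^20 ≡ 36 (mod 155)
136^24 ≡ 16 (mod 155)
136^30 ≡ 1 (mod 155) ✓
The order of 136 is 30, so the subgroup it generates has 30 elements.
The index is φ(155) / ord(136) = 120 / 30 = 4.

4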